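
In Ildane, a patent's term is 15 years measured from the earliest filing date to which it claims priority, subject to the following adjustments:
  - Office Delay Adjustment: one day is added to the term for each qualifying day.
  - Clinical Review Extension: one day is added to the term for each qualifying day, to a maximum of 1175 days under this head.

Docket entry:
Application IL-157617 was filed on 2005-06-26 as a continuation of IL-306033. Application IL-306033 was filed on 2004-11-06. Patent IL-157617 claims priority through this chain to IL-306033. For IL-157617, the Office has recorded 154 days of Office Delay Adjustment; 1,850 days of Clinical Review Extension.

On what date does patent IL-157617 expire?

2023-06-27

Earliest priority filing: 6 November 2004.
Base term: 6 November 2004 + 15 years → 6 November 2019.
Office Delay Adjustment: +154 days → 8 April 2020.
Clinical Review Extension: 1850 days claimed exceeds the 1175-day cap, so +1175 days → 27 June 2023.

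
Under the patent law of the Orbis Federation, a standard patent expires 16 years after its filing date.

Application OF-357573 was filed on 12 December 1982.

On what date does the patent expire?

Filing date + 16 years → 12 December 1998.

1998-12-12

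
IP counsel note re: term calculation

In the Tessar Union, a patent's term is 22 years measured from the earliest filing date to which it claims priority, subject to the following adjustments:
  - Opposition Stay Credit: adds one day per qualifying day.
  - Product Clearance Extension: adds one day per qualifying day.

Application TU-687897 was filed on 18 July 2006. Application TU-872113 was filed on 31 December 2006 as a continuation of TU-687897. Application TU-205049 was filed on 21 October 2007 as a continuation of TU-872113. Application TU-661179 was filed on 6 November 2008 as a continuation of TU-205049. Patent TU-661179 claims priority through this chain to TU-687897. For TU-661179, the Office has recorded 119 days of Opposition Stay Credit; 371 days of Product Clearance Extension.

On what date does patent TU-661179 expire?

2029-11-20

Earliest priority filing: 18 July 2006.
Base term: 18 July 2006 + 22 years → 18 July 2028.
Opposition Stay Credit: +119 days → 14 November 2028.
Product Clearance Extension: +371 days → 20 November 2029.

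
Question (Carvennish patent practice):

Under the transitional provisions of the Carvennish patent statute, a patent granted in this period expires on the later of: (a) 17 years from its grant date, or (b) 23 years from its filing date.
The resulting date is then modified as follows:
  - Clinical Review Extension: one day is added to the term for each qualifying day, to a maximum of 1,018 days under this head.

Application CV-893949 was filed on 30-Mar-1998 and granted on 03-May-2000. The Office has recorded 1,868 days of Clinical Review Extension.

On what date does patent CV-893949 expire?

(a) grant + 17 years → 3 May 2017.
(b) filing + 23 years → 30 March 2021.
Later of the two: 30 March 2021.
Clinical Review Extension: 1868 days claimed exceeds the 1018-day cap, so +1018 days → 12 January 2024.

January 12, 2024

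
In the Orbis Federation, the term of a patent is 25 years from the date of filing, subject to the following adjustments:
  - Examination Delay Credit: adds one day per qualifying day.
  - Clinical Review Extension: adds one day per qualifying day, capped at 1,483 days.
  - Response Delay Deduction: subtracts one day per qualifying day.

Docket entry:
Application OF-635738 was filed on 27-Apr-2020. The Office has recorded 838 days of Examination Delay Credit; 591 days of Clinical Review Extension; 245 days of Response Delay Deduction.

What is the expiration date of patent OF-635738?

Base term: filing date + 25 years → 27 April 2045.
Examination Delay Credit: +838 days → 13 August 2047.
Clinical Review Extension: 591 days (within the 1483-day cap) → +591 days → 26 March 2049.
Response Delay Deduction: −245 days → 24 July 2048.

2048-07-24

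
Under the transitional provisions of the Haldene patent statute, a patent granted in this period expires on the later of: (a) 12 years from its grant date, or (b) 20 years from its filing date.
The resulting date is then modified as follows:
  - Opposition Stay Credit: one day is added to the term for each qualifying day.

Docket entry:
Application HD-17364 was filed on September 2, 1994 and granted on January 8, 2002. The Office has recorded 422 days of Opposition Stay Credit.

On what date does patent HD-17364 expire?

(a) grant + 12 years → 8 January 2014.
(b) filing + 20 years → 2 September 2014.
Later of the two: 2 September 2014.
Opposition Stay Credit: +422 days → 29 October 2015.

October 29, 2015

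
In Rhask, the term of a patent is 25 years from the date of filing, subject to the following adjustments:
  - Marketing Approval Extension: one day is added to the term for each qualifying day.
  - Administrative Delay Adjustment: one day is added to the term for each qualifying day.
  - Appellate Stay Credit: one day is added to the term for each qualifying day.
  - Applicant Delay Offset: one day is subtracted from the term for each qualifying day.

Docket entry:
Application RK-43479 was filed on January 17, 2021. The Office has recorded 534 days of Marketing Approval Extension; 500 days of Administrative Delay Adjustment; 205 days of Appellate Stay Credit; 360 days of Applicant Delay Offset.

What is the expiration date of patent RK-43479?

Base term: filing date + 25 years → 17 January 2046.
Marketing Approval Extension: +534 days → 5 July 2047.
Administrative Delay Adjustment: +500 days → 16 November 2048.
Appellate Stay Credit: +205 days → 9 June 2049.
Applicant Delay Offset: −360 days → 14 June 2048.

2048-06-14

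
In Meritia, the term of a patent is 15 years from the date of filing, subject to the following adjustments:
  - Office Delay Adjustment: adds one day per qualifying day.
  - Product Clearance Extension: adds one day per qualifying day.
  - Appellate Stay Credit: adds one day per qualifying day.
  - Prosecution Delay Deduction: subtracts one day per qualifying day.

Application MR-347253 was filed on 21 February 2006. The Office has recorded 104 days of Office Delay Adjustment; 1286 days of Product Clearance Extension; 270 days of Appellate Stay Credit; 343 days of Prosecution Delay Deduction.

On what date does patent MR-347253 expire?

2024-09-30

Base term: filing date + 15 years → 21 February 2021.
Office Delay Adjustment: +104 days → 5 June 2021.
Product Clearance Extension: +1286 days → 12 December 2024.
Appellate Stay Credit: +270 days → 8 September 2025.
Prosecution Delay Deduction: −343 days → 30 September 2024.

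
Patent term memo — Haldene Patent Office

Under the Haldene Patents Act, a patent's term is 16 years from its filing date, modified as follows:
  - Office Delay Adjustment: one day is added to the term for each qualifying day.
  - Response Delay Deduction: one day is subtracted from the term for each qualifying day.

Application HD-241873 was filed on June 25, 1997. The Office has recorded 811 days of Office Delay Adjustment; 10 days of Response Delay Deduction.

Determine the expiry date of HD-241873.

September 4, 2015

Base term: filing date + 16 years → 25 June 2013.
Office Delay Adjustment: +811 days → 14 September 2015.
Response Delay Deduction: −10 days → 4 September 2015.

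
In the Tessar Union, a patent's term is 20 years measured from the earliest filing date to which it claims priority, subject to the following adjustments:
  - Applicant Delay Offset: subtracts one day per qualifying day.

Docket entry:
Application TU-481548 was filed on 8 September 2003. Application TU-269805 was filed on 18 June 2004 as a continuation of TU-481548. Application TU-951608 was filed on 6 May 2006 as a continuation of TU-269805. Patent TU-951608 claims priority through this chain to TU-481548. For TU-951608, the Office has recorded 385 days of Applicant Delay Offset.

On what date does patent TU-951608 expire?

Earliest priority filing: 8 September 2003.
Base term: 8 September 2003 + 20 years → 8 September 2023.
Applicant Delay Offset: −385 days → 19 August 2022.

August 19, 2022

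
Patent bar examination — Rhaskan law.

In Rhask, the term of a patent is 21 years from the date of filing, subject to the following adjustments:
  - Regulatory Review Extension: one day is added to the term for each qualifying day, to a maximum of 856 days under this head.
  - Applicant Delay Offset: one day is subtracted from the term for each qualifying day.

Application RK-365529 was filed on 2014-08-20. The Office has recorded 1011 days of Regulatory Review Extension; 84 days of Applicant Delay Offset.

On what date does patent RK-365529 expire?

2037-09-30

Base term: filing date + 21 years → 20 August 2035.
Regulatory Review Extension: 1011 days claimed exceeds the 856-day cap, so +856 days → 23 December 2037.
Applicant Delay Offset: −84 days → 30 September 2037.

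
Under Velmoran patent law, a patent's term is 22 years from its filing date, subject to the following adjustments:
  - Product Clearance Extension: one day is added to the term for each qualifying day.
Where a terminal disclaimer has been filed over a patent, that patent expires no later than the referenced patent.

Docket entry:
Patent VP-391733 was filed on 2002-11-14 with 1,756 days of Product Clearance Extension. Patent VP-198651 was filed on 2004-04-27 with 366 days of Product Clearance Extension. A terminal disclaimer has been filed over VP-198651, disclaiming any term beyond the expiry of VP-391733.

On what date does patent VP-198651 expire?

Natural term of VP-198651:
  Base: filing + 22 years → 27 April 2026.
  Product Clearance Extension: +366 days → 28 April 2027.
Expiry of referenced patent VP-391733:
  Base: filing + 22 years → 14 November 2024.
  Product Clearance Extension: +1756 days → 5 September 2029.
Terminal disclaimer: VP-198651 expires on the earlier of 28 April 2027 and 5 September 2029.

April 28, 2027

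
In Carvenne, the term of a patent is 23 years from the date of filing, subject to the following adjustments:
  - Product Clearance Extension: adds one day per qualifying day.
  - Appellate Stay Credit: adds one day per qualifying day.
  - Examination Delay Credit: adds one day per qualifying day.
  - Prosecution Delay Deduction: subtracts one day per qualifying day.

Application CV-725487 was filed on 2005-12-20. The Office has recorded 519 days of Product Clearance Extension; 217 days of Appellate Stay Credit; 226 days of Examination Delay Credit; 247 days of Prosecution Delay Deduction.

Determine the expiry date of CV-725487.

Base term: filing date + 23 years → 20 December 2028.
Product Clearance Extension: +519 days → 23 May 2030.
Appellate Stay Credit: +217 days → 26 December 2030.
Examination Delay Credit: +226 days → 9 August 2031.
Prosecution Delay Deduction: −247 days → 5 December 2030.

2030-12-05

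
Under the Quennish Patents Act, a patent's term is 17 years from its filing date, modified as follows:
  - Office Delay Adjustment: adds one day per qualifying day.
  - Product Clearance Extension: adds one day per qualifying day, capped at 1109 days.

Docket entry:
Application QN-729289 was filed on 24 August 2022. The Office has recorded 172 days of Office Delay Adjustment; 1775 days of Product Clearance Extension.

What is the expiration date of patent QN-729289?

2043-02-25

Base term: filing date + 17 years → 24 August 2039.
Office Delay Adjustment: +172 days → 12 February 2040.
Product Clearance Extension: 1775 days claimed exceeds the 1109-day cap, so +1109 days → 25 February 2043.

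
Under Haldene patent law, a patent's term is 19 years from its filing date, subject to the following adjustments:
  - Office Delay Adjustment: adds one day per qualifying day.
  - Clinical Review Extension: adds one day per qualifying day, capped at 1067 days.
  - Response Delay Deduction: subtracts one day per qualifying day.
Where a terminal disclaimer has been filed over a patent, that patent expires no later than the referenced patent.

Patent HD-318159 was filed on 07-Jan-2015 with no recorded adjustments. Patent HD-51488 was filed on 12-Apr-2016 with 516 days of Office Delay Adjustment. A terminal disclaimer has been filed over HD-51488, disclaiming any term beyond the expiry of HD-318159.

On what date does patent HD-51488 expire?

2034-01-07

Natural term of HD-51488:
  Base: filing + 19 years → 12 April 2035.
  Office Delay Adjustment: +516 days → 9 September 2036.
Expiry of referenced patent HD-318159:
  Base: filing + 19 years → 7 January 2034.
Terminal disclaimer: HD-51488 expires on the earlier of 9 September 2036 and 7 January 2034.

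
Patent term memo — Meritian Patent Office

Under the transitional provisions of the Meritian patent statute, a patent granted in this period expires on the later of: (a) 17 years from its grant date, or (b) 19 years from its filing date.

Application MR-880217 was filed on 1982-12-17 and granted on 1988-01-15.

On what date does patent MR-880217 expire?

2005-01-15

(a) grant + 17 years → 15 January 2005.
(b) filing + 19 years → 17 December 2001.
Later of the two: 15 January 2005.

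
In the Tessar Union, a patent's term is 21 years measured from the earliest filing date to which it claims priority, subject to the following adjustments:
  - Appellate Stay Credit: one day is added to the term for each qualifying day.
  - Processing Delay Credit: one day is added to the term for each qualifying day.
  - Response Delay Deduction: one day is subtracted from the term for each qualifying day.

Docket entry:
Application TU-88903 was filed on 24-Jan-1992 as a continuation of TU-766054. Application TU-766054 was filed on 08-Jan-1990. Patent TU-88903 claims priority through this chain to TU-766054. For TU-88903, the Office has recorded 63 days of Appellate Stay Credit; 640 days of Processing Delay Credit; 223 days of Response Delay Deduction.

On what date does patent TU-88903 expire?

Earliest priority filing: 8 January 1990.
Base term: 8 January 1990 + 21 years → 8 January 2011.
Appellate Stay Credit: +63 days → 12 March 2011.
Processing Delay Credit: +640 days → 11 December 2012.
Response Delay Deduction: −223 days → 2 May 2012.

2012-05-02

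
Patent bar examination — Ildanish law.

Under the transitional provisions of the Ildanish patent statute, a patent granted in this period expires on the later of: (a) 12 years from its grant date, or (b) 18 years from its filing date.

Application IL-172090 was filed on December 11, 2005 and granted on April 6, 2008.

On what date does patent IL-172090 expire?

(a) grant + 12 years → 6 April 2020.
(b) filing + 18 years → 11 December 2023.
Later of the two: 11 December 2023.

December 11, 2023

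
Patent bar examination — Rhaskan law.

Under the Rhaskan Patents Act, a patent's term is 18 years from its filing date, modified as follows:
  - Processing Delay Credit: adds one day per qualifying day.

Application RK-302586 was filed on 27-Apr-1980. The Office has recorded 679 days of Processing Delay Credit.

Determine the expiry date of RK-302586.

2000-03-06

Base term: filing date + 18 years → 27 April 1998.
Processing Delay Credit: +679 days → 6 March 2000.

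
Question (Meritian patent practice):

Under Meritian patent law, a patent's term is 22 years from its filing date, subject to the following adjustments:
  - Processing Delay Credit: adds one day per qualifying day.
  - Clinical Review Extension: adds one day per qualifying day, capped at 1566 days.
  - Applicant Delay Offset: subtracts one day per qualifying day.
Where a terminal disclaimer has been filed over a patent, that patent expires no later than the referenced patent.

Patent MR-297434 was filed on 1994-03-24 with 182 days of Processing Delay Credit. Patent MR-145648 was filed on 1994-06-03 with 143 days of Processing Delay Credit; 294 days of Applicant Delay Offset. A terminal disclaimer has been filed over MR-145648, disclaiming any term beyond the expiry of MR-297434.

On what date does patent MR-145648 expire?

2016-01-04

Natural term of MR-145648:
  Base: filing + 22 years → 3 June 2016.
  Processing Delay Credit: +143 days → 24 October 2016.
  Applicant Delay Offset: −294 days → 4 January 2016.
Expiry of referenced patent MR-297434:
  Base: filing + 22 years → 24 March 2016.
  Processing Delay Credit: +182 days → 22 September 2016.
Terminal disclaimer: MR-145648 expires on the earlier of 4 January 2016 and 22 September 2016.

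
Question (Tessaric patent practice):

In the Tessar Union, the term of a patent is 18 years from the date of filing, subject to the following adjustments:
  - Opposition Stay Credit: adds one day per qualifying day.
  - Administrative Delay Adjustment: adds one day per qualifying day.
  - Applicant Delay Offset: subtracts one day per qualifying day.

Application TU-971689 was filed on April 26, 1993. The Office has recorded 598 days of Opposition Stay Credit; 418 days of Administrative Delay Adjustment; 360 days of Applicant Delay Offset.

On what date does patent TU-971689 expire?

Base term: filing date + 18 years → 26 April 2011.
Opposition Stay Credit: +598 days → 14 December 2012.
Administrative Delay Adjustment: +418 days → 5 February 2014.
Applicant Delay Offset: −360 days → 10 February 2013.

2013-02-10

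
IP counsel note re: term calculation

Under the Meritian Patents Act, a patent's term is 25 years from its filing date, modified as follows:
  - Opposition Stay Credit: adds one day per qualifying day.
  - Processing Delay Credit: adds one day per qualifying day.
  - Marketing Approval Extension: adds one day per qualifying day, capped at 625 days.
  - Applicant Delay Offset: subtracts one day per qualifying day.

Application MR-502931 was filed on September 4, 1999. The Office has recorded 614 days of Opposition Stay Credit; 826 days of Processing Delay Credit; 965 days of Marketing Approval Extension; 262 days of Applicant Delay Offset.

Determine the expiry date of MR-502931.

Base term: filing date + 25 years → 4 September 2024.
Opposition Stay Credit: +614 days → 11 May 2026.
Processing Delay Credit: +826 days → 14 August 2028.
Marketing Approval Extension: 965 days claimed exceeds the 625-day cap, so +625 days → 1 May 2030.
Applicant Delay Offset: −262 days → 12 August 2029.

2029-08-12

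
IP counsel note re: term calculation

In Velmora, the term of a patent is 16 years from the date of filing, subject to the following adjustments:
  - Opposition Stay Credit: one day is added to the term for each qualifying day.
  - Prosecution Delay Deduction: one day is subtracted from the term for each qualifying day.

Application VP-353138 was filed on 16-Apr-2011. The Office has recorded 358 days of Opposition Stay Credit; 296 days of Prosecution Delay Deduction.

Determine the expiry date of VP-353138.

Base term: filing date + 16 years → 16 April 2027.
Opposition Stay Credit: +358 days → 8 April 2028.
Prosecution Delay Deduction: −296 days → 17 June 2027.

June 17, 2027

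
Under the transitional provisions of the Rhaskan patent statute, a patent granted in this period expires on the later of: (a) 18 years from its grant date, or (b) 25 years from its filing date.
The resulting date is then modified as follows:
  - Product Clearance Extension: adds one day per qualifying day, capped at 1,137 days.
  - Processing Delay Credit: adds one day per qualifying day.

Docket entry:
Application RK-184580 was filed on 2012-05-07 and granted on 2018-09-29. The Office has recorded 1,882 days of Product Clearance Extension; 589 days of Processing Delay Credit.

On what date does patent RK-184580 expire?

2042-01-27

(a) grant + 18 years → 29 September 2036.
(b) filing + 25 years → 7 May 2037.
Later of the two: 7 May 2037.
Product Clearance Extension: 1882 days claimed exceeds the 1137-day cap, so +1137 days → 17 June 2040.
Processing Delay Credit: +589 days → 27 January 2042.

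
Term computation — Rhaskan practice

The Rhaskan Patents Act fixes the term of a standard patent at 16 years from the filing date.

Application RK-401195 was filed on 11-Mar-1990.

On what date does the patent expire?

2006-03-11

Filing date + 16 years → 11 March 2006.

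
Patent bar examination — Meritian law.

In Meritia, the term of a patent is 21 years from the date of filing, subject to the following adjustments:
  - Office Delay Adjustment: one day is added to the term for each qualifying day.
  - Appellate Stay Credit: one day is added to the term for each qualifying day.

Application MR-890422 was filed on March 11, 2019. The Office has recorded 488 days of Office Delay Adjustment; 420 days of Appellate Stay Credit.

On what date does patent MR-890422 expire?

Base term: filing date + 21 years → 11 March 2040.
Office Delay Adjustment: +488 days → 12 July 2041.
Appellate Stay Credit: +420 days → 5 September 2042.

September 5, 2042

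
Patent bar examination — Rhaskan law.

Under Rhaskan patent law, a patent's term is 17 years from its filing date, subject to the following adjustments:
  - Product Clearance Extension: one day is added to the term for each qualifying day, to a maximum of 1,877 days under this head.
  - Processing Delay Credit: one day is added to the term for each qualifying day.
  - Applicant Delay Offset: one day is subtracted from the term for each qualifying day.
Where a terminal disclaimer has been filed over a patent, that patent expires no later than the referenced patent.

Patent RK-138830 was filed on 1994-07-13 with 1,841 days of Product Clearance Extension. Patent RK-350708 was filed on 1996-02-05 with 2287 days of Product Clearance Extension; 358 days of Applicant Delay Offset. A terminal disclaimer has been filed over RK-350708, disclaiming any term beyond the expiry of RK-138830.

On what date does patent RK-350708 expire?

July 27, 2016

Natural term of RK-350708:
  Base: filing + 17 years → 5 February 2013.
  Product Clearance Extension: 2287 days claimed exceeds the 1877-day cap, so +1877 days → 28 March 2018.
  Applicant Delay Offset: −358 days → 4 April 2017.
Expiry of referenced patent RK-138830:
  Base: filing + 17 years → 13 July 2011.
  Product Clearance Extension: 1841 days (within the 1877-day cap) → +1841 days → 27 July 2016.
Terminal disclaimer: RK-350708 expires on the earlier of 4 April 2017 and 27 July 2016.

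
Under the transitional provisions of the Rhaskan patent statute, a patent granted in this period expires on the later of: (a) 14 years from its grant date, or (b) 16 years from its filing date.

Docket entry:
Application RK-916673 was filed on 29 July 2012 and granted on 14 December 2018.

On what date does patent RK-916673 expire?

December 14, 2032

(a) grant + 14 years → 14 December 2032.
(b) filing + 16 years → 29 July 2028.
Later of the two: 14 December 2032.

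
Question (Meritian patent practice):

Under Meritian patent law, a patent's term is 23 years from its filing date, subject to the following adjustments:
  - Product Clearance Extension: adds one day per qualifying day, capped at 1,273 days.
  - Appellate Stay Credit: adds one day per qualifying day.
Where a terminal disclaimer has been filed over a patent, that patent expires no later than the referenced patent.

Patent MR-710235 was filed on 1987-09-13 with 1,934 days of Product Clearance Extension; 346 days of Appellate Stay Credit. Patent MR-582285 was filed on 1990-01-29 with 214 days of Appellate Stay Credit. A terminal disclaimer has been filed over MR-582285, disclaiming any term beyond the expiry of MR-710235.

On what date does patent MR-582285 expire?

Natural term of MR-582285:
  Base: filing + 23 years → 29 January 2013.
  Appellate Stay Credit: +214 days → 31 August 2013.
Expiry of referenced patent MR-710235:
  Base: filing + 23 years → 13 September 2010.
  Product Clearance Extension: 1934 days claimed exceeds the 1273-day cap, so +1273 days → 9 March 2014.
  Appellate Stay Credit: +346 days → 18 February 2015.
Terminal disclaimer: MR-582285 expires on the earlier of 31 August 2013 and 18 February 2015.

August 31, 2013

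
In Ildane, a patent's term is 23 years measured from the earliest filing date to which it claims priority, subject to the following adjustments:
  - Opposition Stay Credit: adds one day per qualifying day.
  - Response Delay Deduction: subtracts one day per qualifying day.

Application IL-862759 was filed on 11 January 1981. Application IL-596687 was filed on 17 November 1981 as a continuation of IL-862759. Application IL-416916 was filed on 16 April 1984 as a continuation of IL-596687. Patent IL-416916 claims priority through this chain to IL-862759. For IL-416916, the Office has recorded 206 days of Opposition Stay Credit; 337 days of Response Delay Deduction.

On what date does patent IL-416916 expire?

September 2, 2003

Earliest priority filing: 11 January 1981.
Base term: 11 January 1981 + 23 years → 11 January 2004.
Opposition Stay Credit: +206 days → 4 August 2004.
Response Delay Deduction: −337 days → 2 September 2003.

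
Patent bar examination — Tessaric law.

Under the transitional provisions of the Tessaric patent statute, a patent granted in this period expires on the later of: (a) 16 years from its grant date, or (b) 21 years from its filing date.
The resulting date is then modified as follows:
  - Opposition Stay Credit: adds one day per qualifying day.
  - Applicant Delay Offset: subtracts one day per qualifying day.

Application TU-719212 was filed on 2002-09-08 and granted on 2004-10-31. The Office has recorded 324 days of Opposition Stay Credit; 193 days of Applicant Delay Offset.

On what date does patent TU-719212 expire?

(a) grant + 16 years → 31 October 2020.
(b) filing + 21 years → 8 September 2023.
Later of the two: 8 September 2023.
Opposition Stay Credit: +324 days → 28 July 2024.
Applicant Delay Offset: −193 days → 17 January 2024.

2024-01-17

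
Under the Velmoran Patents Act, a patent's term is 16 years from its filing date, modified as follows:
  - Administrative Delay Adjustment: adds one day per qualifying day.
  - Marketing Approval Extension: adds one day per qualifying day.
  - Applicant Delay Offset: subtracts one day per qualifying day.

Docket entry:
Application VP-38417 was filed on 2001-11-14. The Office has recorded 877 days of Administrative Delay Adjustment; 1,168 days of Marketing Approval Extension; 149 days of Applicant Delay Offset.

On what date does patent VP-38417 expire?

2023-01-23

Base term: filing date + 16 years → 14 November 2017.
Administrative Delay Adjustment: +877 days → 9 April 2020.
Marketing Approval Extension: +1168 days → 21 June 2023.
Applicant Delay Offset: −149 days → 23 January 2023.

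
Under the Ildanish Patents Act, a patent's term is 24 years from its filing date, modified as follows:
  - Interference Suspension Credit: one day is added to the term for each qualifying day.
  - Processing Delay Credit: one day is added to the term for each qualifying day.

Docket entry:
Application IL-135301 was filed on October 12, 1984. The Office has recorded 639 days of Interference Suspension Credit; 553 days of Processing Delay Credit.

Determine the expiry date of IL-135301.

Base term: filing date + 24 years → 12 October 2008.
Interference Suspension Credit: +639 days → 13 July 2010.
Processing Delay Credit: +553 days → 17 January 2012.

January 17, 2012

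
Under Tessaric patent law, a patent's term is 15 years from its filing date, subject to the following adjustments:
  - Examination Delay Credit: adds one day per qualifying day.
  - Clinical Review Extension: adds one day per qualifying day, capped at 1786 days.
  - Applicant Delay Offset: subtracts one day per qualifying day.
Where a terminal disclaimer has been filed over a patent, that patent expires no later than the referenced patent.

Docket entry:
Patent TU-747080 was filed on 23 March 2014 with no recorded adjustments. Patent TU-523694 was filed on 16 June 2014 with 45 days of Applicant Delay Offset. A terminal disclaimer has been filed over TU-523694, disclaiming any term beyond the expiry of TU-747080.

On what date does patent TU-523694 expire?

Natural term of TU-523694:
  Base: filing + 15 years → 16 June 2029.
  Applicant Delay Offset: −45 days → 2 May 2029.
Expiry of referenced patent TU-747080:
  Base: filing + 15 years → 23 March 2029.
Terminal disclaimer: TU-523694 expires on the earlier of 2 May 2029 and 23 March 2029.

2029-03-23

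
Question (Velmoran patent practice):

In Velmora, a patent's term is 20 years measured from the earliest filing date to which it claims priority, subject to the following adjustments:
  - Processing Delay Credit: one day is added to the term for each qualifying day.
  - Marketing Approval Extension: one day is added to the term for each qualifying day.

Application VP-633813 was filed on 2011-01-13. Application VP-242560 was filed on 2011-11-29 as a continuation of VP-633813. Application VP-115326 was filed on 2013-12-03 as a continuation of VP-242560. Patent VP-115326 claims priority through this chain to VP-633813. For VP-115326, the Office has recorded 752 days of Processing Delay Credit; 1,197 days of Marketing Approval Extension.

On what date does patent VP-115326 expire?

May 15, 2036

Earliest priority filing: 13 January 2011.
Base term: 13 January 2011 + 20 years → 13 January 2031.
Processing Delay Credit: +752 days → 3 February 2033.
Marketing Approval Extension: +1197 days → 15 May 2036.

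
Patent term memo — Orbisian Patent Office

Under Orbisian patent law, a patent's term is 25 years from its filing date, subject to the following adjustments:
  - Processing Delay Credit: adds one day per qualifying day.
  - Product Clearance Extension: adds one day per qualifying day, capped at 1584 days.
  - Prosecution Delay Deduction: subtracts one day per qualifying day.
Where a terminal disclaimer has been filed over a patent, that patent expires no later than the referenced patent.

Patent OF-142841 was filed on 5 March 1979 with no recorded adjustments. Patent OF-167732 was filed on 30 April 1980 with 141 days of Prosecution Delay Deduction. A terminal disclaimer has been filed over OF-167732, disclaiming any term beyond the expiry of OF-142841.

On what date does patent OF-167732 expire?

2004-03-05

Natural term of OF-167732:
  Base: filing + 25 years → 30 April 2005.
  Prosecution Delay Deduction: −141 days → 10 December 2004.
Expiry of referenced patent OF-142841:
  Base: filing + 25 years → 5 March 2004.
Terminal disclaimer: OF-167732 expires on the earlier of 10 December 2004 and 5 March 2004.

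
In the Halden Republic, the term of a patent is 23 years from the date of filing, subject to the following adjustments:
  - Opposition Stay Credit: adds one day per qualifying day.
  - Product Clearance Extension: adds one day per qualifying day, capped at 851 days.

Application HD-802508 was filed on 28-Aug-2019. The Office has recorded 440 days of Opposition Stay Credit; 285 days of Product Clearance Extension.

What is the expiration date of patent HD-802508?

August 22, 2044

Base term: filing date + 23 years → 28 August 2042.
Opposition Stay Credit: +440 days → 11 November 2043.
Product Clearance Extension: 285 days (within the 851-day cap) → +285 days → 22 August 2044.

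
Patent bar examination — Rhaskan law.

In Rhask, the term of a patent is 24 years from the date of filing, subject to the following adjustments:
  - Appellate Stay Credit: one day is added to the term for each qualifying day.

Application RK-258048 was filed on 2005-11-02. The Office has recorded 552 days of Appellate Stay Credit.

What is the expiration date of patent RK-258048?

Base term: filing date + 24 years → 2 November 2029.
Appellate Stay Credit: +552 days → 8 May 2031.

May 8, 2031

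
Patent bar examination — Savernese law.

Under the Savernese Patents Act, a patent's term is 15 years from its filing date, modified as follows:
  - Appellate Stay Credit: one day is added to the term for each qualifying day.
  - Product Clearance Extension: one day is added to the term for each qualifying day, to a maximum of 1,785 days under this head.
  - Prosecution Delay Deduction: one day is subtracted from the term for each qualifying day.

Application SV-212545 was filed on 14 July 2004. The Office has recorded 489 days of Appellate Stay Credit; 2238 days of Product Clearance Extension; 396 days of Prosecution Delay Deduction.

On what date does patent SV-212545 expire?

2024-09-03

Base term: filing date + 15 years → 14 July 2019.
Appellate Stay Credit: +489 days → 14 November 2020.
Product Clearance Extension: 2238 days claimed exceeds the 1785-day cap, so +1785 days → 4 October 2025.
Prosecution Delay Deduction: −396 days → 3 September 2024.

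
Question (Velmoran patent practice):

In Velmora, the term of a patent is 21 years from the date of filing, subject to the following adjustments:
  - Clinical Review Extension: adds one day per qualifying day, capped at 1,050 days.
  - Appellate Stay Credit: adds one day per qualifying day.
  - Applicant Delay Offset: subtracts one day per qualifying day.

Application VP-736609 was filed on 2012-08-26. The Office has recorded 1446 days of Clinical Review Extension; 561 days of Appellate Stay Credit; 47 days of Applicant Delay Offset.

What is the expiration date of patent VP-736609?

December 7, 2037

Base term: filing date + 21 years → 26 August 2033.
Clinical Review Extension: 1446 days claimed exceeds the 1050-day cap, so +1050 days → 11 July 2036.
Appellate Stay Credit: +561 days → 23 January 2038.
Applicant Delay Offset: −47 days → 7 December 2037.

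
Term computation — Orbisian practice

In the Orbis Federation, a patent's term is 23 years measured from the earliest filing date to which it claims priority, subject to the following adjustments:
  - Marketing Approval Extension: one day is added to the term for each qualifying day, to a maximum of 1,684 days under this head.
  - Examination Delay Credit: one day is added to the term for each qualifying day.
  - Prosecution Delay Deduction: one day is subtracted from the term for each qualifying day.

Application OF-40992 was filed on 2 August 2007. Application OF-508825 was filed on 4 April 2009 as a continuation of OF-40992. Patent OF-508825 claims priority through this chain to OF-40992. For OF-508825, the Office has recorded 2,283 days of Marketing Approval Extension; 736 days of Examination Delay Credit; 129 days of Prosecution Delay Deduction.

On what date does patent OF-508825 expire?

2036-11-09

Earliest priority filing: 2 August 2007.
Base term: 2 August 2007 + 23 years → 2 August 2030.
Marketing Approval Extension: 2283 days claimed exceeds the 1684-day cap, so +1684 days → 13 March 2035.
Examination Delay Credit: +736 days → 18 March 2037.
Prosecution Delay Deduction: −129 days → 9 November 2036.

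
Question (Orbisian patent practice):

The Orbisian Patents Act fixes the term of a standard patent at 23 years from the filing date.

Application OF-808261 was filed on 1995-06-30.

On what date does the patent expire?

June 30, 2018

Filing date + 23 years → 30 June 2018.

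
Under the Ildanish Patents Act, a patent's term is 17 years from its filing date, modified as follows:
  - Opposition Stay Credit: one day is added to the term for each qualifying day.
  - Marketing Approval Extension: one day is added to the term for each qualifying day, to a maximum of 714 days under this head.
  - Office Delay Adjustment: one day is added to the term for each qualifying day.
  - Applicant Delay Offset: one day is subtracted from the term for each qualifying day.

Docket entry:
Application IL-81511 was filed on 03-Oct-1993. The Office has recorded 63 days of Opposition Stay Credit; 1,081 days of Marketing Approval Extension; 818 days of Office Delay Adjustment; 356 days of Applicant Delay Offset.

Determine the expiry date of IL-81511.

2014-02-23

Base term: filing date + 17 years → 3 October 2010.
Opposition Stay Credit: +63 days → 5 December 2010.
Marketing Approval Extension: 1081 days claimed exceeds the 714-day cap, so +714 days → 18 November 2012.
Office Delay Adjustment: +818 days → 14 February 2015.
Applicant Delay Offset: −356 days → 23 February 2014.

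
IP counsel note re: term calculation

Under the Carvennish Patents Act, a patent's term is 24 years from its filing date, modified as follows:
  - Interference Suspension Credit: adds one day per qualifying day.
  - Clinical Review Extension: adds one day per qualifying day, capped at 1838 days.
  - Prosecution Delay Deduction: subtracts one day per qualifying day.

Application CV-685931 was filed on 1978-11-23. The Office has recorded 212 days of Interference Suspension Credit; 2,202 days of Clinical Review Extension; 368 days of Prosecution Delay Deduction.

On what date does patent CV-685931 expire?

July 2, 2007

Base term: filing date + 24 years → 23 November 2002.
Interference Suspension Credit: +212 days → 23 June 2003.
Clinical Review Extension: 2202 days claimed exceeds the 1838-day cap, so +1838 days → 4 July 2008.
Prosecution Delay Deduction: −368 days → 2 July 2007.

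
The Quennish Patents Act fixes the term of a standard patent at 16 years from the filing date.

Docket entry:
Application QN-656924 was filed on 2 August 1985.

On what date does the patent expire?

Filing date + 16 years → 2 August 2001.

August 2, 2001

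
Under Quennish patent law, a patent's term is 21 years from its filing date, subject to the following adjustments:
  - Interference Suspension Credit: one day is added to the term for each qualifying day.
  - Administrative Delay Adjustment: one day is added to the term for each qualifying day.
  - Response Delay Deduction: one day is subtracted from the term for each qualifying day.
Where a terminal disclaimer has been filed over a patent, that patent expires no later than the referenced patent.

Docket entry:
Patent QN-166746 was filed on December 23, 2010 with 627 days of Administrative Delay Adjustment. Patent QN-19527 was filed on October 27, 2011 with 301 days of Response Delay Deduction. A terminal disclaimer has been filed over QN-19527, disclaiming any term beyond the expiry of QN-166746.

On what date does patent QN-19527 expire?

December 31, 2031

Natural term of QN-19527:
  Base: filing + 21 years → 27 October 2032.
  Response Delay Deduction: −301 days → 31 December 2031.
Expiry of referenced patent QN-166746:
  Base: filing + 21 years → 23 December 2031.
  Administrative Delay Adjustment: +627 days → 10 September 2033.
Terminal disclaimer: QN-19527 expires on the earlier of 31 December 2031 and 10 September 2033.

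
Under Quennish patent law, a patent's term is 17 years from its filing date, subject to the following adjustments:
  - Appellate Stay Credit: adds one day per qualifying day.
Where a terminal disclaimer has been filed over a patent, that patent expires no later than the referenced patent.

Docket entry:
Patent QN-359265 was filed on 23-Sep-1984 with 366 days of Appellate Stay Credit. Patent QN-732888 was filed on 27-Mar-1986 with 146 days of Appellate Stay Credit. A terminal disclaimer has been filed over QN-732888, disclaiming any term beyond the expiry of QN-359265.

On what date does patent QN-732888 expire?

Natural term of QN-732888:
  Base: filing + 17 years → 27 March 2003.
  Appellate Stay Credit: +146 days → 20 August 2003.
Expiry of referenced patent QN-359265:
  Base: filing + 17 years → 23 September 2001.
  Appellate Stay Credit: +366 days → 24 September 2002.
Terminal disclaimer: QN-732888 expires on the earlier of 20 August 2003 and 24 September 2002.

September 24, 2002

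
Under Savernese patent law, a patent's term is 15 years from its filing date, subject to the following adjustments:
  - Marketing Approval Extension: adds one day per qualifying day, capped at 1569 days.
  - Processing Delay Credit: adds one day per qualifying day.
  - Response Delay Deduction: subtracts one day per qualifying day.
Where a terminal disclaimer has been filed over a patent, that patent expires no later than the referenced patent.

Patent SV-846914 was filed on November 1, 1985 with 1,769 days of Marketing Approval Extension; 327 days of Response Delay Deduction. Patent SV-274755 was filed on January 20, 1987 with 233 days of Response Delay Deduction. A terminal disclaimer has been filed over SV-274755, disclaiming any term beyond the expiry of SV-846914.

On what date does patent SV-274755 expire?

Natural term of SV-274755:
  Base: filing + 15 years → 20 January 2002.
  Response Delay Deduction: −233 days → 1 June 2001.
Expiry of referenced patent SV-846914:
  Base: filing + 15 years → 1 November 2000.
  Marketing Approval Extension: 1769 days claimed exceeds the 1569-day cap, so +1569 days → 17 February 2005.
  Response Delay Deduction: −327 days → 27 March 2004.
Terminal disclaimer: SV-274755 expires on the earlier of 1 June 2001 and 27 March 2004.

2001-06-01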